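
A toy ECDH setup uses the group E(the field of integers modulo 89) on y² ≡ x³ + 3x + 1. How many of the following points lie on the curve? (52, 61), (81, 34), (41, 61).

(52, 61): 61² ≡ 72, rhs ≡ 56 → off.
(81, 34): 34² ≡ 88, rhs ≡ 88 → on.
(41, 61): 61² ≡ 72, rhs ≡ 70 → off.

1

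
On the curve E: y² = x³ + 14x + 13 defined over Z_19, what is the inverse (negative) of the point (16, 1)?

(16, 18)

-(16, 1) = (16, -1 mod 19) = (16, 18).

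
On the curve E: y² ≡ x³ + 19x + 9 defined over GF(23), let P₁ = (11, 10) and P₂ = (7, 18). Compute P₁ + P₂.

(11, 10) + (7, 18). λ = (18 - 10)/(7 - 11) ≡ 8/19 mod 23. 19⁻¹ ≡ 17 (mod 23), so λ ≡ 21.
  x = λ² - 11 - 7 = 441 - 18 ≡ 9; y = λ·(11 - 9) - 10 ≡ 9. → (9, 9)

(9, 9)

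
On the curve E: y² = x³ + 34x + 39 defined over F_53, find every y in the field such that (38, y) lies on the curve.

x³ + 34x + 39 = 56203 ≡ 23 (mod 53).
23 is a non-residue mod 53; no y exists.

none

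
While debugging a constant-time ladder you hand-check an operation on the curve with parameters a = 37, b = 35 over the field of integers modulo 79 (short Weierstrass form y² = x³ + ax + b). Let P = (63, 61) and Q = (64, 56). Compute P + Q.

(63, 61) + (64, 56). λ = (56 - 61)/(64 - 63) ≡ 74/1 mod 79. 1⁻¹ ≡ 1 (mod 79) since 1·1 = 1 ≡ 1, so λ ≡ 74.
  x = λ² - 63 - 64 = 5476 - 127 ≡ 56; y = λ·(63 - 56) - 61 ≡ 62. → (56, 62)

(56, 62)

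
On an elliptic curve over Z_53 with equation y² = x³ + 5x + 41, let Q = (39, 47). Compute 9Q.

O

Double-and-add on 9 = (1001)₂. Start with Q = (39, 47) for the leading 1-bit.
double: tangent at (39, 47): λ = (3·39² + 5)/(2·47) ≡ 10/41. 41⁻¹ ≡ 22 (mod 53) since 41·22 = 902 ≡ 1, so λ ≡ 10·22 ≡ 8.
  x = λ² - 39 - 39 = 64 - 78 ≡ 39; y = λ·(39 - 39) - 47 ≡ 6. → (39, 6)
double: tangent at (39, 6): λ = (3·39² + 5)/(2·6) ≡ 10/12. 12⁻¹ ≡ 31 (mod 53), so λ ≡ 10·31 ≡ 45.
  x = λ² - 39 - 39 = 2025 - 78 ≡ 39; y = λ·(39 - 39) - 6 ≡ 47. → (39, 47)
double: tangent at (39, 47): λ = (3·39² + 5)/(2·47) ≡ 10/41. 41⁻¹ ≡ 22 (mod 53), so λ ≡ 10·22 ≡ 8.
  x = λ² - 39 - 39 = 64 - 78 ≡ 39; y = λ·(39 - 39) - 47 ≡ 6. → (39, 6)
add Q: (39, 6) + (39, 47): same x and y₁ ≡ -y₂, so the sum is 𝒪.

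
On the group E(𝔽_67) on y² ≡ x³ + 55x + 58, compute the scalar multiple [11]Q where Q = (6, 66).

Double-and-add on 11 = (1011)₂. Start with Q = (6, 66) for the leading 1-bit.
double: tangent at (6, 66): λ = (3·6² + 55)/(2·66) ≡ 29/65. 65⁻¹ ≡ 33 (mod 67) since 65·33 = 2145 ≡ 1, so λ ≡ 29·33 ≡ 19.
  x = λ² - 6 - 6 = 361 - 12 ≡ 14; y = λ·(6 - 14) - 66 ≡ 50. → (14, 50)
double: tangent at (14, 50): λ = (3·14² + 55)/(2·50) ≡ 40/33. 33⁻¹ ≡ 65 (mod 67), so λ ≡ 40·65 ≡ 54.
  x = λ² - 14 - 14 = 2916 - 28 ≡ 7; y = λ·(14 - 7) - 50 ≡ 60. → (7, 60)
add Q: (7, 60) + (6, 66). λ = (66 - 60)/(6 - 7) ≡ 6/66 mod 67. 66⁻¹ ≡ 66 (mod 67), so λ ≡ 61.
  x = λ² - 7 - 6 = 3721 - 13 ≡ 23; y = λ·(7 - 23) - 60 ≡ 36. → (23, 36)
double: tangent at (23, 36): λ = (3·23² + 55)/(2·36) ≡ 34/5. 5⁻¹ ≡ 27 (mod 67), so λ ≡ 34·27 ≡ 47.
  x = λ² - 23 - 23 = 2209 - 46 ≡ 19; y = λ·(23 - 19) - 36 ≡ 18. → (19, 18)
add Q: (19, 18) + (6, 66). λ = (66 - 18)/(6 - 19) ≡ 48/54 mod 67. 54⁻¹ ≡ 36 (mod 67), so λ ≡ 53.
  x = λ² - 19 - 6 = 2809 - 25 ≡ 37; y = λ·(19 - 37) - 18 ≡ 33. → (37, 33)

(37, 33)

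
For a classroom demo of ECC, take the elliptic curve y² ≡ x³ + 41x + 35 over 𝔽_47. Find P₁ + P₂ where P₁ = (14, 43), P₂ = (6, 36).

(5, 6)

(14, 43) + (6, 36). λ = (36 - 43)/(6 - 14) ≡ 40/39 mod 47. 39⁻¹ ≡ 41 (mod 47), so λ ≡ 42.
  x = λ² - 14 - 6 = 1764 - 20 ≡ 5; y = λ·(14 - 5) - 43 ≡ 6. → (5, 6)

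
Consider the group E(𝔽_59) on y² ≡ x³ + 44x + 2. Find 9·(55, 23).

Write G = (55, 23).
Double-and-add on 9 = (1001)₂. Start with G = (55, 23) for the leading 1-bit.
double: tangent at (55, 23): λ = (3·55² + 44)/(2·23) ≡ 33/46. 46⁻¹ ≡ 9 (mod 59), so λ ≡ 33·9 ≡ 2.
  x = λ² - 55 - 55 = 4 - 110 ≡ 12; y = λ·(55 - 12) - 23 ≡ 4. → (12, 4)
double: tangent at (12, 4): λ = (3·12² + 44)/(2·4) ≡ 4/8. 8⁻¹ ≡ 37 (mod 59) since 8·37 = 296 ≡ 1, so λ ≡ 4·37 ≡ 30.
  x = λ² - 12 - 12 = 900 - 24 ≡ 50; y = λ·(12 - 50) - 4 ≡ 36. → (50, 36)
double: tangent at (50, 36): λ = (3·50² + 44)/(2·36) ≡ 51/13. 13⁻¹ ≡ 50 (mod 59), so λ ≡ 51·50 ≡ 13.
  x = λ² - 50 - 50 = 169 - 100 ≡ 10; y = λ·(50 - 10) - 36 ≡ 12. → (10, 12)
add G: (10, 12) + (55, 23). λ = (23 - 12)/(55 - 10) ≡ 11/45 mod 59. 45⁻¹ ≡ 21 (mod 59) since 45·21 = 945 ≡ 1, so λ ≡ 54.
  x = λ² - 10 - 55 = 2916 - 65 ≡ 19; y = λ·(10 - 19) - 12 ≡ 33. → (19, 33)

(19, 33)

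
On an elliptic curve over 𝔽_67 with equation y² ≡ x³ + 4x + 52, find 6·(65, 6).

Write P = (65, 6).
Double-and-add on 6 = (110)₂. Start with P = (65, 6) for the leading 1-bit.
double: tangent at (65, 6): λ = (3·65² + 4)/(2·6) ≡ 16/12. 12⁻¹ ≡ 28 (mod 67) since 12·28 = 336 ≡ 1, so λ ≡ 16·28 ≡ 46.
  x = λ² - 65 - 65 = 2116 - 130 ≡ 43; y = λ·(65 - 43) - 6 ≡ 1. → (43, 1)
add P: (43, 1) + (65, 6). λ = (6 - 1)/(65 - 43) ≡ 5/22 mod 67. 22⁻¹ ≡ 64 (mod 67) since 22·64 = 1408 ≡ 1, so λ ≡ 52.
  x = λ² - 43 - 65 = 2704 - 108 ≡ 50; y = λ·(43 - 50) - 1 ≡ 37. → (50, 37)
double: tangent at (50, 37): λ = (3·50² + 4)/(2·37) ≡ 0/7. 7⁻¹ ≡ 48 (mod 67), so λ ≡ 0·48 ≡ 0.
  x = λ² - 50 - 50 = 0 - 100 ≡ 34; y = λ·(50 - 34) - 37 ≡ 30. → (34, 30)

(34, 30)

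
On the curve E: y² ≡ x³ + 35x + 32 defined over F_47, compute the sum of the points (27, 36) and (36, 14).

(1, 31)

(27, 36) + (36, 14). λ = (14 - 36)/(36 - 27) ≡ 25/9 mod 47. 9⁻¹ ≡ 21 (mod 47) since 9·21 = 189 ≡ 1, so λ ≡ 8.
  x = λ² - 27 - 36 = 64 - 63 ≡ 1; y = λ·(27 - 1) - 36 ≡ 31. → (1, 31)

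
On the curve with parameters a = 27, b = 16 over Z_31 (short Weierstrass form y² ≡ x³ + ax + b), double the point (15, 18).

tangent at (15, 18): λ = (3·15² + 27)/(2·18) ≡ 20/5. 5⁻¹ ≡ 25 (mod 31) since 5·25 = 125 ≡ 1, so λ ≡ 20·25 ≡ 4.
  x = λ² - 15 - 15 = 16 - 30 ≡ 17; y = λ·(15 - 17) - 18 ≡ 5. → (17, 5)

(17, 5)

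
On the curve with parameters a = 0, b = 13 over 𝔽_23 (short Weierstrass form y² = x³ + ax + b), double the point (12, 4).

tangent at (12, 4): λ = (3·12² + 0)/(2·4) ≡ 18/8. 8⁻¹ ≡ 3 (mod 23), so λ ≡ 18·3 ≡ 8.
  x = λ² - 12 - 12 = 64 - 24 ≡ 17; y = λ·(12 - 17) - 4 ≡ 2. → (17, 2)

(17, 2)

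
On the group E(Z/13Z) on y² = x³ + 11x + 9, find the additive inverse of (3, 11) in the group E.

(3, 2)

-(3, 11) = (3, -11 mod 13) = (3, 2).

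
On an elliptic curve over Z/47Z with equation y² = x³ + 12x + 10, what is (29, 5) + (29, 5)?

(14, 14)

tangent at (29, 5): λ = (3·29² + 12)/(2·5) ≡ 44/10. 10⁻¹ ≡ 33 (mod 47), so λ ≡ 44·33 ≡ 42.
  x = λ² - 29 - 29 = 1764 - 58 ≡ 14; y = λ·(29 - 14) - 5 ≡ 14. → (14, 14)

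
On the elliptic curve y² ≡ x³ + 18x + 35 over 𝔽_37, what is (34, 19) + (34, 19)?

tangent at (34, 19): λ = (3·34² + 18)/(2·19) ≡ 8/1. 1⁻¹ ≡ 1 (mod 37), so λ ≡ 8·1 ≡ 8.
  x = λ² - 34 - 34 = 64 - 68 ≡ 33; y = λ·(34 - 33) - 19 ≡ 26. → (33, 26)

(33, 26)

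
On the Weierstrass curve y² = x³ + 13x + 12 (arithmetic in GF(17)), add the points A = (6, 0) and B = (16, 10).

(6, 0) + (16, 10). λ = (10 - 0)/(16 - 6) ≡ 10/10 mod 17. 10⁻¹ ≡ 12 (mod 17), so λ ≡ 1.
  x = λ² - 6 - 16 = 1 - 22 ≡ 13; y = λ·(6 - 13) - 0 ≡ 10. → (13, 10)

(13, 10)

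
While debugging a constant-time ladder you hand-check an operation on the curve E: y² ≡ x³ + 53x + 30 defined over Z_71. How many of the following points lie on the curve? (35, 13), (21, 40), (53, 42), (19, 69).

(35, 13): 13² ≡ 27, rhs ≡ 30 → off.
(21, 40): 40² ≡ 38, rhs ≡ 38 → on.
(53, 42): 42² ≡ 60, rhs ≡ 60 → on.
(19, 69): 69² ≡ 4, rhs ≡ 15 → off.

2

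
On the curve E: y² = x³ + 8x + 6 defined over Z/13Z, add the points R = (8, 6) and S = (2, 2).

(2, 11)

(8, 6) + (2, 2). λ = (2 - 6)/(2 - 8) ≡ 9/7 mod 13. 7⁻¹ ≡ 2 (mod 13), so λ ≡ 5.
  x = λ² - 8 - 2 = 25 - 10 ≡ 2; y = λ·(8 - 2) - 6 ≡ 11. → (2, 11)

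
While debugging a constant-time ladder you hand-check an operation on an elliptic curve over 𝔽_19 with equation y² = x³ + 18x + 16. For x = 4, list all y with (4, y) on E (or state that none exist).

x³ + 18x + 16 = 152 ≡ 0 (mod 19).
Only y = 0 satisfies y² ≡ 0.

0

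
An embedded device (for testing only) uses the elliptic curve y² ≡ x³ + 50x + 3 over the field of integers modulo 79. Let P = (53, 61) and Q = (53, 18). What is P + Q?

O

The two points share x = 53 and their y-coordinates satisfy 61 + 18 ≡ 0 (mod 79), so they are inverses. Their sum is 𝒪.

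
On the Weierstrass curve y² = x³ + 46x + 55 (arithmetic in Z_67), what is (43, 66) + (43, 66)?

tangent at (43, 66): λ = (3·43² + 46)/(2·66) ≡ 32/65. 65⁻¹ ≡ 33 (mod 67), so λ ≡ 32·33 ≡ 51.
  x = λ² - 43 - 43 = 2601 - 86 ≡ 36; y = λ·(43 - 36) - 66 ≡ 23. → (36, 23)

(36, 23)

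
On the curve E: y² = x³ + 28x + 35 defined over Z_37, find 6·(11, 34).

Write Q = (11, 34).
Double-and-add on 6 = (110)₂. Start with Q = (11, 34) for the leading 1-bit.
double: tangent at (11, 34): λ = (3·11² + 28)/(2·34) ≡ 21/31. 31⁻¹ ≡ 6 (mod 37), so λ ≡ 21·6 ≡ 15.
  x = λ² - 11 - 11 = 225 - 22 ≡ 18; y = λ·(11 - 18) - 34 ≡ 9. → (18, 9)
add Q: (18, 9) + (11, 34). λ = (34 - 9)/(11 - 18) ≡ 25/30 mod 37. 30⁻¹ ≡ 21 (mod 37), so λ ≡ 7.
  x = λ² - 18 - 11 = 49 - 29 ≡ 20; y = λ·(18 - 20) - 9 ≡ 14. → (20, 14)
double: tangent at (20, 14): λ = (3·20² + 28)/(2·14) ≡ 7/28. 28⁻¹ ≡ 4 (mod 37), so λ ≡ 7·4 ≡ 28.
  x = λ² - 20 - 20 = 784 - 40 ≡ 4; y = λ·(20 - 4) - 14 ≡ 27. → (4, 27)

(4, 27)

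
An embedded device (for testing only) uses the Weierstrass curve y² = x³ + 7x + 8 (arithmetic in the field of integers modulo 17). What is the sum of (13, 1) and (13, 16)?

O

The two points share x = 13 and their y-coordinates satisfy 1 + 16 ≡ 0 (mod 17), so they are inverses. Their sum is 𝒪.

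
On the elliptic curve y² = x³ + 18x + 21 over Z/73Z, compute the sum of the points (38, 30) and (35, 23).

(46, 0)

(38, 30) + (35, 23). λ = (23 - 30)/(35 - 38) ≡ 66/70 mod 73. 70⁻¹ ≡ 24 (mod 73) since 70·24 = 1680 ≡ 1, so λ ≡ 51.
  x = λ² - 38 - 35 = 2601 - 73 ≡ 46; y = λ·(38 - 46) - 30 ≡ 0. → (46, 0)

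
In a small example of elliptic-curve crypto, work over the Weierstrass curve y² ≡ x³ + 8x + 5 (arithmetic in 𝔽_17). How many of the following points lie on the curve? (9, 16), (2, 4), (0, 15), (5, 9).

0

(9, 16): 16² ≡ 1, rhs ≡ 7 → off.
(2, 4): 4² ≡ 16, rhs ≡ 12 → off.
(0, 15): 15² ≡ 4, rhs ≡ 5 → off.
(5, 9): 9² ≡ 13, rhs ≡ 0 → off.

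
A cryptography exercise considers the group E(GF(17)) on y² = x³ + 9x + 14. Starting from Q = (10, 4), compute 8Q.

Repeated addition: build up to 8Q.
2Q: tangent at (10, 4): λ = (3·10² + 9)/(2·4) ≡ 3/8. 8⁻¹ ≡ 15 (mod 17) since 8·15 = 120 ≡ 1, so λ ≡ 3·15 ≡ 11.
  x = λ² - 10 - 10 = 121 - 20 ≡ 16; y = λ·(10 - 16) - 4 ≡ 15. → (16, 15)
3Q: (16, 15) + (10, 4). λ = (4 - 15)/(10 - 16) ≡ 6/11 mod 17. 11⁻¹ ≡ 14 (mod 17) since 11·14 = 154 ≡ 1, so λ ≡ 16.
  x = λ² - 16 - 10 = 256 - 26 ≡ 9; y = λ·(16 - 9) - 15 ≡ 12. → (9, 12)
4Q: (9, 12) + (10, 4). λ = (4 - 12)/(10 - 9) ≡ 9/1 mod 17. 1⁻¹ ≡ 1 (mod 17), so λ ≡ 9.
  x = λ² - 9 - 10 = 81 - 19 ≡ 11; y = λ·(9 - 11) - 12 ≡ 4. → (11, 4)
5Q: (11, 4) + (10, 4). λ = (4 - 4)/(10 - 11) ≡ 0/16 mod 17. 16⁻¹ ≡ 16 (mod 17) since 16·16 = 256 ≡ 1, so λ ≡ 0.
  x = λ² - 11 - 10 = 0 - 21 ≡ 13; y = λ·(11 - 13) - 4 ≡ 13. → (13, 13)
6Q: (13, 13) + (10, 4). λ = (4 - 13)/(10 - 13) ≡ 8/14 mod 17. 14⁻¹ ≡ 11 (mod 17) since 14·11 = 154 ≡ 1, so λ ≡ 3.
  x = λ² - 13 - 10 = 9 - 23 ≡ 3; y = λ·(13 - 3) - 13 ≡ 0. → (3, 0)
7Q: (3, 0) + (10, 4). λ = (4 - 0)/(10 - 3) ≡ 4/7 mod 17. 7⁻¹ ≡ 5 (mod 17), so λ ≡ 3.
  x = λ² - 3 - 10 = 9 - 13 ≡ 13; y = λ·(3 - 13) - 0 ≡ 4. → (13, 4)
8Q: (13, 4) + (10, 4). λ = (4 - 4)/(10 - 13) ≡ 0/14 mod 17. 14⁻¹ ≡ 11 (mod 17), so λ ≡ 0.
  x = λ² - 13 - 10 = 0 - 23 ≡ 11; y = λ·(13 - 11) - 4 ≡ 13. → (11, 13)

(11, 13)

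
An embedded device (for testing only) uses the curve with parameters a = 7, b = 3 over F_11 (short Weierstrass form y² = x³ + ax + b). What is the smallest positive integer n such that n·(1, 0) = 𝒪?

2P: (1, 0) + (1, 0): same x and y₁ ≡ -y₂, so the sum is 𝒪.
2P = 𝒪, so the order is 2.

2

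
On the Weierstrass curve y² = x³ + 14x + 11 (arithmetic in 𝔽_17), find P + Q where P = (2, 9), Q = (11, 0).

(5, 11)

(2, 9) + (11, 0). λ = (0 - 9)/(11 - 2) ≡ 8/9 mod 17. 9⁻¹ ≡ 2 (mod 17), so λ ≡ 16.
  x = λ² - 2 - 11 = 256 - 13 ≡ 5; y = λ·(2 - 5) - 9 ≡ 11. → (5, 11)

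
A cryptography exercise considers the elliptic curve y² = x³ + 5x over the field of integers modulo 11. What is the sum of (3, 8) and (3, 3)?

The two points share x = 3 and their y-coordinates satisfy 8 + 3 ≡ 0 (mod 11), so they are inverses. Their sum is the point at infinity.

O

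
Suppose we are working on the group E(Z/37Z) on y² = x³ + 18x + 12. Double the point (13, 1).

tangent at (13, 1): λ = (3·13² + 18)/(2·1) ≡ 7/2. 2⁻¹ ≡ 19 (mod 37) since 2·19 = 38 ≡ 1, so λ ≡ 7·19 ≡ 22.
  x = λ² - 13 - 13 = 484 - 26 ≡ 14; y = λ·(13 - 14) - 1 ≡ 14. → (14, 14)

(14, 14)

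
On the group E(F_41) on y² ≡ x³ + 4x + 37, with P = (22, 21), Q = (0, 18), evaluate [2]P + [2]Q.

First 2P:
Repeated addition: build up to 2P.
2P: tangent at (22, 21): λ = (3·22² + 4)/(2·21) ≡ 21/1. 1⁻¹ ≡ 1 (mod 41) since 1·1 = 1 ≡ 1, so λ ≡ 21·1 ≡ 21.
  x = λ² - 22 - 22 = 441 - 44 ≡ 28; y = λ·(22 - 28) - 21 ≡ 17. → (28, 17)
2P = (28, 17).
Next 2Q:
Repeated addition: build up to 2Q.
2Q: tangent at (0, 18): λ = (3·0² + 4)/(2·18) ≡ 4/36. 36⁻¹ ≡ 8 (mod 41) since 36·8 = 288 ≡ 1, so λ ≡ 4·8 ≡ 32.
  x = λ² - 0 - 0 = 1024 - 0 ≡ 40; y = λ·(0 - 40) - 18 ≡ 14. → (40, 14)
2Q = (40, 14).
Finally 2P + 2Q:
(28, 17) + (40, 14). λ = (14 - 17)/(40 - 28) ≡ 38/12 mod 41. 12⁻¹ ≡ 24 (mod 41), so λ ≡ 10.
  x = λ² - 28 - 40 = 100 - 68 ≡ 32; y = λ·(28 - 32) - 17 ≡ 25. → (32, 25)

(32, 25)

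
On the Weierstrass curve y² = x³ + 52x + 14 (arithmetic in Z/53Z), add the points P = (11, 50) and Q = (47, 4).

(39, 27)

(11, 50) + (47, 4). λ = (4 - 50)/(47 - 11) ≡ 7/36 mod 53. 36⁻¹ ≡ 28 (mod 53) since 36·28 = 1008 ≡ 1, so λ ≡ 37.
  x = λ² - 11 - 47 = 1369 - 58 ≡ 39; y = λ·(11 - 39) - 50 ≡ 27. → (39, 27)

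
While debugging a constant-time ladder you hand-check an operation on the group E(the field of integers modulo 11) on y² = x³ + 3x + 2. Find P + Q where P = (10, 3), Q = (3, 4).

(10, 3) + (3, 4). λ = (4 - 3)/(3 - 10) ≡ 1/4 mod 11. 4⁻¹ ≡ 3 (mod 11) since 4·3 = 12 ≡ 1, so λ ≡ 3.
  x = λ² - 10 - 3 = 9 - 13 ≡ 7; y = λ·(10 - 7) - 3 ≡ 6. → (7, 6)

(7, 6)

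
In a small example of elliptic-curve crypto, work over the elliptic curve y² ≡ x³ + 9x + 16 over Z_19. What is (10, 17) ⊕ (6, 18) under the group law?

(9, 16)

(10, 17) + (6, 18). λ = (18 - 17)/(6 - 10) ≡ 1/15 mod 19. 15⁻¹ ≡ 14 (mod 19), so λ ≡ 14.
  x = λ² - 10 - 6 = 196 - 16 ≡ 9; y = λ·(10 - 9) - 17 ≡ 16. → (9, 16)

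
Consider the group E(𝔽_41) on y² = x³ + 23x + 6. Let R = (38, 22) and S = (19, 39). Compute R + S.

(38, 22) + (19, 39). λ = (39 - 22)/(19 - 38) ≡ 17/22 mod 41. 22⁻¹ ≡ 28 (mod 41), so λ ≡ 25.
  x = λ² - 38 - 19 = 625 - 57 ≡ 35; y = λ·(38 - 35) - 22 ≡ 12. → (35, 12)

(35, 12)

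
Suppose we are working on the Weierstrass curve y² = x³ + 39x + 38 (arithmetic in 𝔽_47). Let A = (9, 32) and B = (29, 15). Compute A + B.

(23, 41)

(9, 32) + (29, 15). λ = (15 - 32)/(29 - 9) ≡ 30/20 mod 47. 20⁻¹ ≡ 40 (mod 47), so λ ≡ 25.
  x = λ² - 9 - 29 = 625 - 38 ≡ 23; y = λ·(9 - 23) - 32 ≡ 41. → (23, 41)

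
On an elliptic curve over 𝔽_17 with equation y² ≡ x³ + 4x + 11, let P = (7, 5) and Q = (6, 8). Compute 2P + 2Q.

First 2P:
Repeated addition: build up to 2P.
2P: tangent at (7, 5): λ = (3·7² + 4)/(2·5) ≡ 15/10. 10⁻¹ ≡ 12 (mod 17) since 10·12 = 120 ≡ 1, so λ ≡ 15·12 ≡ 10.
  x = λ² - 7 - 7 = 100 - 14 ≡ 1; y = λ·(7 - 1) - 5 ≡ 4. → (1, 4)
2P = (1, 4).
Next 2Q:
Repeated addition: build up to 2Q.
2Q: tangent at (6, 8): λ = (3·6² + 4)/(2·8) ≡ 10/16. 16⁻¹ ≡ 16 (mod 17) since 16·16 = 256 ≡ 1, so λ ≡ 10·16 ≡ 7.
  x = λ² - 6 - 6 = 49 - 12 ≡ 3; y = λ·(6 - 3) - 8 ≡ 13. → (3, 13)
2Q = (3, 13).
Finally 2P + 2Q:
(1, 4) + (3, 13). λ = (13 - 4)/(3 - 1) ≡ 9/2 mod 17. 2⁻¹ ≡ 9 (mod 17), so λ ≡ 13.
  x = λ² - 1 - 3 = 169 - 4 ≡ 12; y = λ·(1 - 12) - 4 ≡ 6. → (12, 6)

(12, 6)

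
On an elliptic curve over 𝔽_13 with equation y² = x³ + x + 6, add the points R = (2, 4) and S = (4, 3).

(2, 4) + (4, 3). λ = (3 - 4)/(4 - 2) ≡ 12/2 mod 13. 2⁻¹ ≡ 7 (mod 13) since 2·7 = 14 ≡ 1, so λ ≡ 6.
  x = λ² - 2 - 4 = 36 - 6 ≡ 4; y = λ·(2 - 4) - 4 ≡ 10. → (4, 10)

(4, 10)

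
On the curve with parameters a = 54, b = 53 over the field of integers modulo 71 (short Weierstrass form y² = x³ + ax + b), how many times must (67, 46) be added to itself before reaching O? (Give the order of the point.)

2P: tangent at (67, 46): λ = (3·67² + 54)/(2·46) ≡ 31/21. 21⁻¹ ≡ 44 (mod 71) since 21·44 = 924 ≡ 1, so λ ≡ 31·44 ≡ 15.
  x = λ² - 67 - 67 = 225 - 134 ≡ 20; y = λ·(67 - 20) - 46 ≡ 20. → (20, 20)
3P: (20, 20) + (67, 46). λ = (46 - 20)/(67 - 20) ≡ 26/47 mod 71. 47⁻¹ ≡ 68 (mod 71) since 47·68 = 3196 ≡ 1, so λ ≡ 64.
  x = λ² - 20 - 67 = 4096 - 87 ≡ 33; y = λ·(20 - 33) - 20 ≡ 0. → (33, 0)
4P: (33, 0) + (67, 46). λ = (46 - 0)/(67 - 33) ≡ 46/34 mod 71. 34⁻¹ ≡ 23 (mod 71), so λ ≡ 64.
  x = λ² - 33 - 67 = 4096 - 100 ≡ 20; y = λ·(33 - 20) - 0 ≡ 51. → (20, 51)
5P: (20, 51) + (67, 46). λ = (46 - 51)/(67 - 20) ≡ 66/47 mod 71. 47⁻¹ ≡ 68 (mod 71), so λ ≡ 15.
  x = λ² - 20 - 67 = 225 - 87 ≡ 67; y = λ·(20 - 67) - 51 ≡ 25. → (67, 25)
6P: (67, 25) + (67, 46): same x and y₁ ≡ -y₂, so the sum is O.
6P = O, so the order is 6.

6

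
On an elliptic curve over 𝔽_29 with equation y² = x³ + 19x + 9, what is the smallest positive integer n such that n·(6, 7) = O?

5

2P: tangent at (6, 7): λ = (3·6² + 19)/(2·7) ≡ 11/14. 14⁻¹ ≡ 27 (mod 29), so λ ≡ 11·27 ≡ 7.
  x = λ² - 6 - 6 = 49 - 12 ≡ 8; y = λ·(6 - 8) - 7 ≡ 8. → (8, 8)
3P: (8, 8) + (6, 7). λ = (7 - 8)/(6 - 8) ≡ 28/27 mod 29. 27⁻¹ ≡ 14 (mod 29), so λ ≡ 15.
  x = λ² - 8 - 6 = 225 - 14 ≡ 8; y = λ·(8 - 8) - 8 ≡ 21. → (8, 21)
4P: (8, 21) + (6, 7). λ = (7 - 21)/(6 - 8) ≡ 15/27 mod 29. 27⁻¹ ≡ 14 (mod 29) since 27·14 = 378 ≡ 1, so λ ≡ 7.
  x = λ² - 8 - 6 = 49 - 14 ≡ 6; y = λ·(8 - 6) - 21 ≡ 22. → (6, 22)
5P: (6, 22) + (6, 7): same x and y₁ ≡ -y₂, so the sum is O.
5P = O, so the order is 5.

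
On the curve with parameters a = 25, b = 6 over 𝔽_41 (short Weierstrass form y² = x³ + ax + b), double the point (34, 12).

(5, 25)

tangent at (34, 12): λ = (3·34² + 25)/(2·12) ≡ 8/24. 24⁻¹ ≡ 12 (mod 41), so λ ≡ 8·12 ≡ 14.
  x = λ² - 34 - 34 = 196 - 68 ≡ 5; y = λ·(34 - 5) - 12 ≡ 25. → (5, 25)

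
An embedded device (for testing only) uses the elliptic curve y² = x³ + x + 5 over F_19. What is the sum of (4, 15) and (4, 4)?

The two points share x = 4 and their y-coordinates satisfy 15 + 4 ≡ 0 (mod 19), so they are inverses. Their sum is O.

O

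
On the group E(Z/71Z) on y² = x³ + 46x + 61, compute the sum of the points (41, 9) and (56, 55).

(32, 47)

(41, 9) + (56, 55). λ = (55 - 9)/(56 - 41) ≡ 46/15 mod 71. 15⁻¹ ≡ 19 (mod 71), so λ ≡ 22.
  x = λ² - 41 - 56 = 484 - 97 ≡ 32; y = λ·(41 - 32) - 9 ≡ 47. → (32, 47)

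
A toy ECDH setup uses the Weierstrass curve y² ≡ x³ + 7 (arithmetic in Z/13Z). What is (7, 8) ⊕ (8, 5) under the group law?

(7, 8) + (8, 5). λ = (5 - 8)/(8 - 7) ≡ 10/1 mod 13. 1⁻¹ ≡ 1 (mod 13) since 1·1 = 1 ≡ 1, so λ ≡ 10.
  x = λ² - 7 - 8 = 100 - 15 ≡ 7; y = λ·(7 - 7) - 8 ≡ 5. → (7, 5)

(7, 5)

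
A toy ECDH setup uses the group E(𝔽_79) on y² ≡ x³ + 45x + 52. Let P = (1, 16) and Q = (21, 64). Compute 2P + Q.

First 2P:
Repeated addition: build up to 2P.
2P: tangent at (1, 16): λ = (3·1² + 45)/(2·16) ≡ 48/32. 32⁻¹ ≡ 42 (mod 79), so λ ≡ 48·42 ≡ 41.
  x = λ² - 1 - 1 = 1681 - 2 ≡ 20; y = λ·(1 - 20) - 16 ≡ 74. → (20, 74)
2P = (20, 74).
Finally 2P + Q:
(20, 74) + (21, 64). λ = (64 - 74)/(21 - 20) ≡ 69/1 mod 79. 1⁻¹ ≡ 1 (mod 79), so λ ≡ 69.
  x = λ² - 20 - 21 = 4761 - 41 ≡ 59; y = λ·(20 - 59) - 74 ≡ 0. → (59, 0)

(59, 0)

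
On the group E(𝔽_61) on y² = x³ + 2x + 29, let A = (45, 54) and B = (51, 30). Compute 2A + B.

(49, 30)

First 2A:
Repeated addition: build up to 2A.
2A: tangent at (45, 54): λ = (3·45² + 2)/(2·54) ≡ 38/47. 47⁻¹ ≡ 13 (mod 61) since 47·13 = 611 ≡ 1, so λ ≡ 38·13 ≡ 6.
  x = λ² - 45 - 45 = 36 - 90 ≡ 7; y = λ·(45 - 7) - 54 ≡ 52. → (7, 52)
2A = (7, 52).
Finally 2A + B:
(7, 52) + (51, 30). λ = (30 - 52)/(51 - 7) ≡ 39/44 mod 61. 44⁻¹ ≡ 43 (mod 61) since 44·43 = 1892 ≡ 1, so λ ≡ 30.
  x = λ² - 7 - 51 = 900 - 58 ≡ 49; y = λ·(7 - 49) - 52 ≡ 30. → (49, 30)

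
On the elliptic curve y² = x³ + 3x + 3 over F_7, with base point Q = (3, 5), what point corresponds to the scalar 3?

Repeated addition: build up to 3Q.
2Q: tangent at (3, 5): λ = (3·3² + 3)/(2·5) ≡ 2/3. 3⁻¹ ≡ 5 (mod 7) since 3·5 = 15 ≡ 1, so λ ≡ 2·5 ≡ 3.
  x = λ² - 3 - 3 = 9 - 6 ≡ 3; y = λ·(3 - 3) - 5 ≡ 2. → (3, 2)
3Q: (3, 2) + (3, 5): same x and y₁ ≡ -y₂, so the sum is O.

O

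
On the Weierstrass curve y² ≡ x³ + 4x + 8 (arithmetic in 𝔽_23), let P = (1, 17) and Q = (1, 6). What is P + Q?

O

The two points share x = 1 and their y-coordinates satisfy 17 + 6 ≡ 0 (mod 23), so they are inverses. Their sum is O.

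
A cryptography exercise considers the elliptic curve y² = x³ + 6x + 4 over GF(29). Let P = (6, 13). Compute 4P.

Repeated addition: build up to 4P.
2P: tangent at (6, 13): λ = (3·6² + 6)/(2·13) ≡ 27/26. 26⁻¹ ≡ 19 (mod 29), so λ ≡ 27·19 ≡ 20.
  x = λ² - 6 - 6 = 400 - 12 ≡ 11; y = λ·(6 - 11) - 13 ≡ 3. → (11, 3)
3P: (11, 3) + (6, 13). λ = (13 - 3)/(6 - 11) ≡ 10/24 mod 29. 24⁻¹ ≡ 23 (mod 29), so λ ≡ 27.
  x = λ² - 11 - 6 = 729 - 17 ≡ 16; y = λ·(11 - 16) - 3 ≡ 7. → (16, 7)
4P: (16, 7) + (6, 13). λ = (13 - 7)/(6 - 16) ≡ 6/19 mod 29. 19⁻¹ ≡ 26 (mod 29), so λ ≡ 11.
  x = λ² - 16 - 6 = 121 - 22 ≡ 12; y = λ·(16 - 12) - 7 ≡ 8. → (12, 8)

(12, 8)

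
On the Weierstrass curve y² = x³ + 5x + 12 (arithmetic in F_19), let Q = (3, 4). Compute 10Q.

(2, 7)

Double-and-add on 10 = (1010)₂. Start with Q = (3, 4) for the leading 1-bit.
double: tangent at (3, 4): λ = (3·3² + 5)/(2·4) ≡ 13/8. 8⁻¹ ≡ 12 (mod 19), so λ ≡ 13·12 ≡ 4.
  x = λ² - 3 - 3 = 16 - 6 ≡ 10; y = λ·(3 - 10) - 4 ≡ 6. → (10, 6)
double: tangent at (10, 6): λ = (3·10² + 5)/(2·6) ≡ 1/12. 12⁻¹ ≡ 8 (mod 19), so λ ≡ 1·8 ≡ 8.
  x = λ² - 10 - 10 = 64 - 20 ≡ 6; y = λ·(10 - 6) - 6 ≡ 7. → (6, 7)
add Q: (6, 7) + (3, 4). λ = (4 - 7)/(3 - 6) ≡ 16/16 mod 19. 16⁻¹ ≡ 6 (mod 19) since 16·6 = 96 ≡ 1, so λ ≡ 1.
  x = λ² - 6 - 3 = 1 - 9 ≡ 11; y = λ·(6 - 11) - 7 ≡ 7. → (11, 7)
double: tangent at (11, 7): λ = (3·11² + 5)/(2·7) ≡ 7/14. 14⁻¹ ≡ 15 (mod 19), so λ ≡ 7·15 ≡ 10.
  x = λ² - 11 - 11 = 100 - 22 ≡ 2; y = λ·(11 - 2) - 7 ≡ 7. → (2, 7)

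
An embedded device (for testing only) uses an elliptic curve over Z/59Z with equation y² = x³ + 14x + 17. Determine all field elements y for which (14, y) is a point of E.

x³ + 14x + 17 = 2957 ≡ 7 (mod 59).
Square roots of 7 mod 59: 19 and 40 (since 19² = 361 ≡ 7).

19, 40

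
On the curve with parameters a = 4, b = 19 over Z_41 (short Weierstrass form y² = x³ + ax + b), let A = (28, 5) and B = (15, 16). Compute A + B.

(14, 21)

(28, 5) + (15, 16). λ = (16 - 5)/(15 - 28) ≡ 11/28 mod 41. 28⁻¹ ≡ 22 (mod 41) since 28·22 = 616 ≡ 1, so λ ≡ 37.
  x = λ² - 28 - 15 = 1369 - 43 ≡ 14; y = λ·(28 - 14) - 5 ≡ 21. → (14, 21)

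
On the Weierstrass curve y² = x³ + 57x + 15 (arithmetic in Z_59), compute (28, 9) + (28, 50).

The two points share x = 28 and their y-coordinates satisfy 9 + 50 ≡ 0 (mod 59), so they are inverses. Their sum is O.

O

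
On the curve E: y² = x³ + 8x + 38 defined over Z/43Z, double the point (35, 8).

(11, 34)

tangent at (35, 8): λ = (3·35² + 8)/(2·8) ≡ 28/16. 16⁻¹ ≡ 35 (mod 43) since 16·35 = 560 ≡ 1, so λ ≡ 28·35 ≡ 34.
  x = λ² - 35 - 35 = 1156 - 70 ≡ 11; y = λ·(35 - 11) - 8 ≡ 34. → (11, 34)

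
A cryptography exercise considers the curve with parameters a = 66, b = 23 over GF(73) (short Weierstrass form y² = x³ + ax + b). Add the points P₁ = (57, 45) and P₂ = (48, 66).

(57, 45) + (48, 66). λ = (66 - 45)/(48 - 57) ≡ 21/64 mod 73. 64⁻¹ ≡ 8 (mod 73), so λ ≡ 22.
  x = λ² - 57 - 48 = 484 - 105 ≡ 14; y = λ·(57 - 14) - 45 ≡ 25. → (14, 25)

(14, 25)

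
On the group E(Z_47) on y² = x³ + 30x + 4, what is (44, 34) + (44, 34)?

tangent at (44, 34): λ = (3·44² + 30)/(2·34) ≡ 10/21. 21⁻¹ ≡ 9 (mod 47) since 21·9 = 189 ≡ 1, so λ ≡ 10·9 ≡ 43.
  x = λ² - 44 - 44 = 1849 - 88 ≡ 22; y = λ·(44 - 22) - 34 ≡ 19. → (22, 19)

(22, 19)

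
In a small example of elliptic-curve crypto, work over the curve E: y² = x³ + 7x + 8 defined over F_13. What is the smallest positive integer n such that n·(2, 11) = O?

10

2P: tangent at (2, 11): λ = (3·2² + 7)/(2·11) ≡ 6/9. 9⁻¹ ≡ 3 (mod 13), so λ ≡ 6·3 ≡ 5.
  x = λ² - 2 - 2 = 25 - 4 ≡ 8; y = λ·(2 - 8) - 11 ≡ 11. → (8, 11)
3P: (8, 11) + (2, 11). λ = (11 - 11)/(2 - 8) ≡ 0/7 mod 13. 7⁻¹ ≡ 2 (mod 13), so λ ≡ 0.
  x = λ² - 8 - 2 = 0 - 10 ≡ 3; y = λ·(8 - 3) - 11 ≡ 2. → (3, 2)
4P: (3, 2) + (2, 11). λ = (11 - 2)/(2 - 3) ≡ 9/12 mod 13. 12⁻¹ ≡ 12 (mod 13) since 12·12 = 144 ≡ 1, so λ ≡ 4.
  x = λ² - 3 - 2 = 16 - 5 ≡ 11; y = λ·(3 - 11) - 2 ≡ 5. → (11, 5)
5P: (11, 5) + (2, 11). λ = (11 - 5)/(2 - 11) ≡ 6/4 mod 13. 4⁻¹ ≡ 10 (mod 13), so λ ≡ 8.
  x = λ² - 11 - 2 = 64 - 13 ≡ 12; y = λ·(11 - 12) - 5 ≡ 0. → (12, 0)
6P: (12, 0) + (2, 11). λ = (11 - 0)/(2 - 12) ≡ 11/3 mod 13. 3⁻¹ ≡ 9 (mod 13), so λ ≡ 8.
  x = λ² - 12 - 2 = 64 - 14 ≡ 11; y = λ·(12 - 11) - 0 ≡ 8. → (11, 8)
7P: (11, 8) + (2, 11). λ = (11 - 8)/(2 - 11) ≡ 3/4 mod 13. 4⁻¹ ≡ 10 (mod 13), so λ ≡ 4.
  x = λ² - 11 - 2 = 16 - 13 ≡ 3; y = λ·(11 - 3) - 8 ≡ 11. → (3, 11)
8P: (3, 11) + (2, 11). λ = (11 - 11)/(2 - 3) ≡ 0/12 mod 13. 12⁻¹ ≡ 12 (mod 13) since 12·12 = 144 ≡ 1, so λ ≡ 0.
  x = λ² - 3 - 2 = 0 - 5 ≡ 8; y = λ·(3 - 8) - 11 ≡ 2. → (8, 2)
9P: (8, 2) + (2, 11). λ = (11 - 2)/(2 - 8) ≡ 9/7 mod 13. 7⁻¹ ≡ 2 (mod 13), so λ ≡ 5.
  x = λ² - 8 - 2 = 25 - 10 ≡ 2; y = λ·(8 - 2) - 2 ≡ 2. → (2, 2)
10P: (2, 2) + (2, 11): same x and y₁ ≡ -y₂, so the sum is O.
10P = O, so the order is 10.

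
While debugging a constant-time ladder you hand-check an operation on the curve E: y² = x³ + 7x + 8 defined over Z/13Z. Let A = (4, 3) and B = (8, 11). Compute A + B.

(5, 8)

(4, 3) + (8, 11). λ = (11 - 3)/(8 - 4) ≡ 8/4 mod 13. 4⁻¹ ≡ 10 (mod 13), so λ ≡ 2.
  x = λ² - 4 - 8 = 4 - 12 ≡ 5; y = λ·(4 - 5) - 3 ≡ 8. → (5, 8)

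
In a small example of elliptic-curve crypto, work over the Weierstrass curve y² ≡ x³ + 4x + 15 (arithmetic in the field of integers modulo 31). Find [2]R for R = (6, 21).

(2, 0)

tangent at (6, 21): λ = (3·6² + 4)/(2·21) ≡ 19/11. 11⁻¹ ≡ 17 (mod 31) since 11·17 = 187 ≡ 1, so λ ≡ 19·17 ≡ 13.
  x = λ² - 6 - 6 = 169 - 12 ≡ 2; y = λ·(6 - 2) - 21 ≡ 0. → (2, 0)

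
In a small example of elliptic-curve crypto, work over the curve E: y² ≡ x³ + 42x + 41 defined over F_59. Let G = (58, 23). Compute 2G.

tangent at (58, 23): λ = (3·58² + 42)/(2·23) ≡ 45/46. 46⁻¹ ≡ 9 (mod 59), so λ ≡ 45·9 ≡ 51.
  x = λ² - 58 - 58 = 2601 - 116 ≡ 7; y = λ·(58 - 7) - 23 ≡ 41. → (7, 41)

(7, 41)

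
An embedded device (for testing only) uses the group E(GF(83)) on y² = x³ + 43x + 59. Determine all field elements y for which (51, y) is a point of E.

x³ + 43x + 59 = 134903 ≡ 28 (mod 83).
Square roots of 28 mod 83: 32 and 51 (since 32² = 1024 ≡ 28).

32, 51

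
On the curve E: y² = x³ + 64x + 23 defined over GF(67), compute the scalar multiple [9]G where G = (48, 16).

(61, 48)

Repeated addition: build up to 9G.
2G: tangent at (48, 16): λ = (3·48² + 64)/(2·16) ≡ 8/32. 32⁻¹ ≡ 44 (mod 67) since 32·44 = 1408 ≡ 1, so λ ≡ 8·44 ≡ 17.
  x = λ² - 48 - 48 = 289 - 96 ≡ 59; y = λ·(48 - 59) - 16 ≡ 65. → (59, 65)
3G: (59, 65) + (48, 16). λ = (16 - 65)/(48 - 59) ≡ 18/56 mod 67. 56⁻¹ ≡ 6 (mod 67), so λ ≡ 41.
  x = λ² - 59 - 48 = 1681 - 107 ≡ 33; y = λ·(59 - 33) - 65 ≡ 63. → (33, 63)
4G: (33, 63) + (48, 16). λ = (16 - 63)/(48 - 33) ≡ 20/15 mod 67. 15⁻¹ ≡ 9 (mod 67), so λ ≡ 46.
  x = λ² - 33 - 48 = 2116 - 81 ≡ 25; y = λ·(33 - 25) - 63 ≡ 37. → (25, 37)
5G: (25, 37) + (48, 16). λ = (16 - 37)/(48 - 25) ≡ 46/23 mod 67. 23⁻¹ ≡ 35 (mod 67) since 23·35 = 805 ≡ 1, so λ ≡ 2.
  x = λ² - 25 - 48 = 4 - 73 ≡ 65; y = λ·(25 - 65) - 37 ≡ 17. → (65, 17)
6G: (65, 17) + (48, 16). λ = (16 - 17)/(48 - 65) ≡ 66/50 mod 67. 50⁻¹ ≡ 63 (mod 67), so λ ≡ 4.
  x = λ² - 65 - 48 = 16 - 113 ≡ 37; y = λ·(65 - 37) - 17 ≡ 28. → (37, 28)
7G: (37, 28) + (48, 16). λ = (16 - 28)/(48 - 37) ≡ 55/11 mod 67. 11⁻¹ ≡ 61 (mod 67) since 11·61 = 671 ≡ 1, so λ ≡ 5.
  x = λ² - 37 - 48 = 25 - 85 ≡ 7; y = λ·(37 - 7) - 28 ≡ 55. → (7, 55)
8G: (7, 55) + (48, 16). λ = (16 - 55)/(48 - 7) ≡ 28/41 mod 67. 41⁻¹ ≡ 18 (mod 67), so λ ≡ 35.
  x = λ² - 7 - 48 = 1225 - 55 ≡ 31; y = λ·(7 - 31) - 55 ≡ 43. → (31, 43)
9G: (31, 43) + (48, 16). λ = (16 - 43)/(48 - 31) ≡ 40/17 mod 67. 17⁻¹ ≡ 4 (mod 67), so λ ≡ 26.
  x = λ² - 31 - 48 = 676 - 79 ≡ 61; y = λ·(31 - 61) - 43 ≡ 48. → (61, 48)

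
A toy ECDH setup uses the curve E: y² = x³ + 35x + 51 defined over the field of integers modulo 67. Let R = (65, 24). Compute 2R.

(40, 27)

tangent at (65, 24): λ = (3·65² + 35)/(2·24) ≡ 47/48. 48⁻¹ ≡ 7 (mod 67), so λ ≡ 47·7 ≡ 61.
  x = λ² - 65 - 65 = 3721 - 130 ≡ 40; y = λ·(65 - 40) - 24 ≡ 27. → (40, 27)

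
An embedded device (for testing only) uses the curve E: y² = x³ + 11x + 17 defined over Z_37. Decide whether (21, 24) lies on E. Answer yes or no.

y² = 24² ≡ 21; x³ + 11x + 17 = 9509 ≡ 0 (mod 37). 21 ≠ 0.

no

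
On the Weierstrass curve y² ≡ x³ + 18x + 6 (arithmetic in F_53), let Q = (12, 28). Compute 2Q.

tangent at (12, 28): λ = (3·12² + 18)/(2·28) ≡ 26/3. 3⁻¹ ≡ 18 (mod 53) since 3·18 = 54 ≡ 1, so λ ≡ 26·18 ≡ 44.
  x = λ² - 12 - 12 = 1936 - 24 ≡ 4; y = λ·(12 - 4) - 28 ≡ 6. → (4, 6)

(4, 6)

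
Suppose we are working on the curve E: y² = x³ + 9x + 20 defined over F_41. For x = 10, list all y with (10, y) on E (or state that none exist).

x³ + 9x + 20 = 1110 ≡ 3 (mod 41).
3 is a non-residue mod 41; no y exists.

none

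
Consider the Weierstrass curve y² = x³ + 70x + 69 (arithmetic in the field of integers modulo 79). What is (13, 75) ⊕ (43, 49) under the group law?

(55, 72)

(13, 75) + (43, 49). λ = (49 - 75)/(43 - 13) ≡ 53/30 mod 79. 30⁻¹ ≡ 29 (mod 79), so λ ≡ 36.
  x = λ² - 13 - 43 = 1296 - 56 ≡ 55; y = λ·(13 - 55) - 75 ≡ 72. → (55, 72)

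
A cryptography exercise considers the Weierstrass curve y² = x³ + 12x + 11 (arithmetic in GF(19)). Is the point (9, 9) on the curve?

no

y² = 9² ≡ 5; x³ + 12x + 11 = 848 ≡ 12 (mod 19). 5 ≠ 12.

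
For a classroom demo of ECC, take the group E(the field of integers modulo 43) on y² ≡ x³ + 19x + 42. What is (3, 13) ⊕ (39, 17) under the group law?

(18, 14)

(3, 13) + (39, 17). λ = (17 - 13)/(39 - 3) ≡ 4/36 mod 43. 36⁻¹ ≡ 6 (mod 43), so λ ≡ 24.
  x = λ² - 3 - 39 = 576 - 42 ≡ 18; y = λ·(3 - 18) - 13 ≡ 14. → (18, 14)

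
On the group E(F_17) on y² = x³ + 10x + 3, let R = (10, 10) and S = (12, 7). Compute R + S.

(10, 7)

(10, 10) + (12, 7). λ = (7 - 10)/(12 - 10) ≡ 14/2 mod 17. 2⁻¹ ≡ 9 (mod 17), so λ ≡ 7.
  x = λ² - 10 - 12 = 49 - 22 ≡ 10; y = λ·(10 - 10) - 10 ≡ 7. → (10, 7)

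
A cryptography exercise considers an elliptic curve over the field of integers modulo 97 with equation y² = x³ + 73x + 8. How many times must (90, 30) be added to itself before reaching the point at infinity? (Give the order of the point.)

6

2P: tangent at (90, 30): λ = (3·90² + 73)/(2·30) ≡ 26/60. 60⁻¹ ≡ 76 (mod 97), so λ ≡ 26·76 ≡ 36.
  x = λ² - 90 - 90 = 1296 - 180 ≡ 49; y = λ·(90 - 49) - 30 ≡ 88. → (49, 88)
3P: (49, 88) + (90, 30). λ = (30 - 88)/(90 - 49) ≡ 39/41 mod 97. 41⁻¹ ≡ 71 (mod 97) since 41·71 = 2911 ≡ 1, so λ ≡ 53.
  x = λ² - 49 - 90 = 2809 - 139 ≡ 51; y = λ·(49 - 51) - 88 ≡ 0. → (51, 0)
4P: (51, 0) + (90, 30). λ = (30 - 0)/(90 - 51) ≡ 30/39 mod 97. 39⁻¹ ≡ 5 (mod 97) since 39·5 = 195 ≡ 1, so λ ≡ 53.
  x = λ² - 51 - 90 = 2809 - 141 ≡ 49; y = λ·(51 - 49) - 0 ≡ 9. → (49, 9)
5P: (49, 9) + (90, 30). λ = (30 - 9)/(90 - 49) ≡ 21/41 mod 97. 41⁻¹ ≡ 71 (mod 97), so λ ≡ 36.
  x = λ² - 49 - 90 = 1296 - 139 ≡ 90; y = λ·(49 - 90) - 9 ≡ 67. → (90, 67)
6P: (90, 67) + (90, 30): same x and y₁ ≡ -y₂, so the sum is the point at infinity.
6P = the point at infinity, so the order is 6.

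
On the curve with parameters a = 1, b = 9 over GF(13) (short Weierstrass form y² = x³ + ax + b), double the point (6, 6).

(0, 3)

tangent at (6, 6): λ = (3·6² + 1)/(2·6) ≡ 5/12. 12⁻¹ ≡ 12 (mod 13) since 12·12 = 144 ≡ 1, so λ ≡ 5·12 ≡ 8.
  x = λ² - 6 - 6 = 64 - 12 ≡ 0; y = λ·(6 - 0) - 6 ≡ 3. → (0, 3)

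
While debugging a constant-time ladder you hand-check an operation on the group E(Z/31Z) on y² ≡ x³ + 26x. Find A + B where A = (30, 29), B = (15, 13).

(30, 29) + (15, 13). λ = (13 - 29)/(15 - 30) ≡ 15/16 mod 31. 16⁻¹ ≡ 2 (mod 31) since 16·2 = 32 ≡ 1, so λ ≡ 30.
  x = λ² - 30 - 15 = 900 - 45 ≡ 18; y = λ·(30 - 18) - 29 ≡ 21. → (18, 21)

(18, 21)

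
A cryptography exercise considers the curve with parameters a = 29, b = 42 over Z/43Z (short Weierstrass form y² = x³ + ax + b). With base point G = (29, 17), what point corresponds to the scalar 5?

(27, 13)

Double-and-add on 5 = (101)₂. Start with G = (29, 17) for the leading 1-bit.
double: tangent at (29, 17): λ = (3·29² + 29)/(2·17) ≡ 15/34. 34⁻¹ ≡ 19 (mod 43), so λ ≡ 15·19 ≡ 27.
  x = λ² - 29 - 29 = 729 - 58 ≡ 26; y = λ·(29 - 26) - 17 ≡ 21. → (26, 21)
double: tangent at (26, 21): λ = (3·26² + 29)/(2·21) ≡ 36/42. 42⁻¹ ≡ 42 (mod 43), so λ ≡ 36·42 ≡ 7.
  x = λ² - 26 - 26 = 49 - 52 ≡ 40; y = λ·(26 - 40) - 21 ≡ 10. → (40, 10)
add G: (40, 10) + (29, 17). λ = (17 - 10)/(29 - 40) ≡ 7/32 mod 43. 32⁻¹ ≡ 39 (mod 43), so λ ≡ 15.
  x = λ² - 40 - 29 = 225 - 69 ≡ 27; y = λ·(40 - 27) - 10 ≡ 13. → (27, 13)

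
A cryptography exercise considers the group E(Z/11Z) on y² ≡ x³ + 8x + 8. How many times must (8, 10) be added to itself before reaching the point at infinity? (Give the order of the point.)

2P: tangent at (8, 10): λ = (3·8² + 8)/(2·10) ≡ 2/9. 9⁻¹ ≡ 5 (mod 11) since 9·5 = 45 ≡ 1, so λ ≡ 2·5 ≡ 10.
  x = λ² - 8 - 8 = 100 - 16 ≡ 7; y = λ·(8 - 7) - 10 ≡ 0. → (7, 0)
3P: (7, 0) + (8, 10). λ = (10 - 0)/(8 - 7) ≡ 10/1 mod 11. 1⁻¹ ≡ 1 (mod 11) since 1·1 = 1 ≡ 1, so λ ≡ 10.
  x = λ² - 7 - 8 = 100 - 15 ≡ 8; y = λ·(7 - 8) - 0 ≡ 1. → (8, 1)
4P: (8, 1) + (8, 10): same x and y₁ ≡ -y₂, so the sum is the point at infinity.
4P = the point at infinity, so the order is 4.

4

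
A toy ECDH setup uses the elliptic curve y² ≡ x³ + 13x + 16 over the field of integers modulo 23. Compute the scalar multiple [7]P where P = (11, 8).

Repeated addition: build up to 7P.
2P: tangent at (11, 8): λ = (3·11² + 13)/(2·8) ≡ 8/16. 16⁻¹ ≡ 13 (mod 23) since 16·13 = 208 ≡ 1, so λ ≡ 8·13 ≡ 12.
  x = λ² - 11 - 11 = 144 - 22 ≡ 7; y = λ·(11 - 7) - 8 ≡ 17. → (7, 17)
3P: (7, 17) + (11, 8). λ = (8 - 17)/(11 - 7) ≡ 14/4 mod 23. 4⁻¹ ≡ 6 (mod 23), so λ ≡ 15.
  x = λ² - 7 - 11 = 225 - 18 ≡ 0; y = λ·(7 - 0) - 17 ≡ 19. → (0, 19)
4P: (0, 19) + (11, 8). λ = (8 - 19)/(11 - 0) ≡ 12/11 mod 23. 11⁻¹ ≡ 21 (mod 23), so λ ≡ 22.
  x = λ² - 0 - 11 = 484 - 11 ≡ 13; y = λ·(0 - 13) - 19 ≡ 17. → (13, 17)
5P: (13, 17) + (11, 8). λ = (8 - 17)/(11 - 13) ≡ 14/21 mod 23. 21⁻¹ ≡ 11 (mod 23), so λ ≡ 16.
  x = λ² - 13 - 11 = 256 - 24 ≡ 2; y = λ·(13 - 2) - 17 ≡ 21. → (2, 21)
6P: (2, 21) + (11, 8). λ = (8 - 21)/(11 - 2) ≡ 10/9 mod 23. 9⁻¹ ≡ 18 (mod 23), so λ ≡ 19.
  x = λ² - 2 - 11 = 361 - 13 ≡ 3; y = λ·(2 - 3) - 21 ≡ 6. → (3, 6)
7P: (3, 6) + (11, 8). λ = (8 - 6)/(11 - 3) ≡ 2/8 mod 23. 8⁻¹ ≡ 3 (mod 23) since 8·3 = 24 ≡ 1, so λ ≡ 6.
  x = λ² - 3 - 11 = 36 - 14 ≡ 22; y = λ·(3 - 22) - 6 ≡ 18. → (22, 18)

(22, 18)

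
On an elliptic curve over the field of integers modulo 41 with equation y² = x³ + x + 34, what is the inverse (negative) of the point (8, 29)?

(8, 12)

-(8, 29) = (8, -29 mod 41) = (8, 12).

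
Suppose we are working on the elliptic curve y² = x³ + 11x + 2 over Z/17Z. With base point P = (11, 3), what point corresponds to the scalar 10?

(13, 8)

Double-and-add on 10 = (1010)₂. Start with P = (11, 3) for the leading 1-bit.
double: tangent at (11, 3): λ = (3·11² + 11)/(2·3) ≡ 0/6. 6⁻¹ ≡ 3 (mod 17), so λ ≡ 0·3 ≡ 0.
  x = λ² - 11 - 11 = 0 - 22 ≡ 12; y = λ·(11 - 12) - 3 ≡ 14. → (12, 14)
double: tangent at (12, 14): λ = (3·12² + 11)/(2·14) ≡ 1/11. 11⁻¹ ≡ 14 (mod 17), so λ ≡ 1·14 ≡ 14.
  x = λ² - 12 - 12 = 196 - 24 ≡ 2; y = λ·(12 - 2) - 14 ≡ 7. → (2, 7)
add P: (2, 7) + (11, 3). λ = (3 - 7)/(11 - 2) ≡ 13/9 mod 17. 9⁻¹ ≡ 2 (mod 17), so λ ≡ 9.
  x = λ² - 2 - 11 = 81 - 13 ≡ 0; y = λ·(2 - 0) - 7 ≡ 11. → (0, 11)
double: tangent at (0, 11): λ = (3·0² + 11)/(2·11) ≡ 11/5. 5⁻¹ ≡ 7 (mod 17) since 5·7 = 35 ≡ 1, so λ ≡ 11·7 ≡ 9.
  x = λ² - 0 - 0 = 81 - 0 ≡ 13; y = λ·(0 - 13) - 11 ≡ 8. → (13, 8)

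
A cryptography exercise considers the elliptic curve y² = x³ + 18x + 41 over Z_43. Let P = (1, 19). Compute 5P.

Double-and-add on 5 = (101)₂. Start with P = (1, 19) for the leading 1-bit.
double: tangent at (1, 19): λ = (3·1² + 18)/(2·19) ≡ 21/38. 38⁻¹ ≡ 17 (mod 43), so λ ≡ 21·17 ≡ 13.
  x = λ² - 1 - 1 = 169 - 2 ≡ 38; y = λ·(1 - 38) - 19 ≡ 16. → (38, 16)
double: tangent at (38, 16): λ = (3·38² + 18)/(2·16) ≡ 7/32. 32⁻¹ ≡ 39 (mod 43) since 32·39 = 1248 ≡ 1, so λ ≡ 7·39 ≡ 15.
  x = λ² - 38 - 38 = 225 - 76 ≡ 20; y = λ·(38 - 20) - 16 ≡ 39. → (20, 39)
add P: (20, 39) + (1, 19). λ = (19 - 39)/(1 - 20) ≡ 23/24 mod 43. 24⁻¹ ≡ 9 (mod 43), so λ ≡ 35.
  x = λ² - 20 - 1 = 1225 - 21 ≡ 0; y = λ·(20 - 0) - 39 ≡ 16. → (0, 16)

(0, 16)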